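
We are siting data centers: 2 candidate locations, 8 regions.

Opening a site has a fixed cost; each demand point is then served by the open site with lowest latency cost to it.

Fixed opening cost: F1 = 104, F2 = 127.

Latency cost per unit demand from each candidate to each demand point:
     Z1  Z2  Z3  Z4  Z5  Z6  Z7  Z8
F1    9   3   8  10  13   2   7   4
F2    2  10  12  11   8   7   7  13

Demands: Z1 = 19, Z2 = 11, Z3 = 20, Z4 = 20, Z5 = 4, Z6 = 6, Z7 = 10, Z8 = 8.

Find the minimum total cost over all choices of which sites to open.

808

Open {F1, F2}: assign each demand point to its cheapest open site.
  Z1→F2 19×2=38, Z2→F1 11×3=33, Z3→F1 20×8=160, Z4→F1 20×10=200, Z5→F2 4×8=32, Z6→F1 6×2=12, Z7→F1 10×7=70, Z8→F1 8×4=32
  latency cost 577, fixed 231 → total 808.
Compare {F1}: latency cost 730 + fixed 104 = 834.
Compare {F2}: latency cost 856 + fixed 127 = 983.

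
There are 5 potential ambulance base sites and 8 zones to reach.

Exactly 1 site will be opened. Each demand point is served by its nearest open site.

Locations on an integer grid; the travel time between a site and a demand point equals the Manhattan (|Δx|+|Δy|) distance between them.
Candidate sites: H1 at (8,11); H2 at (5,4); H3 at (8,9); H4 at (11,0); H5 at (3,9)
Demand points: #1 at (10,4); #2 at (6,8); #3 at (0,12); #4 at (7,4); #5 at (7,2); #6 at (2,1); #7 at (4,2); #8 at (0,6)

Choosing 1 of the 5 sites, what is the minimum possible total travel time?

45

Open {H2}.
  #1→H2 5, #2→H2 5, #3→H2 13, #4→H2 2, #5→H2 4, #6→H2 6, #7→H2 3, #8→H2 7  ⇒ total 45.
Compare {H5}: total 65.
Compare {H3}: total 71.
No size-1 selection does better; minimum is 45.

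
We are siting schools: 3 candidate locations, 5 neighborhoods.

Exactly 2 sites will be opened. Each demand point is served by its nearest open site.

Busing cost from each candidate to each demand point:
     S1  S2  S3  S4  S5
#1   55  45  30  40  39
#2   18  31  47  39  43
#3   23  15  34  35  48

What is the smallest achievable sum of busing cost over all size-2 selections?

Open {#1, #3}.
  S1→#3 23, S2→#3 15, S3→#1 30, S4→#3 35, S5→#1 39  ⇒ total 142.
Compare {#2, #3}: total 145.
Compare {#1, #2}: total 157.

142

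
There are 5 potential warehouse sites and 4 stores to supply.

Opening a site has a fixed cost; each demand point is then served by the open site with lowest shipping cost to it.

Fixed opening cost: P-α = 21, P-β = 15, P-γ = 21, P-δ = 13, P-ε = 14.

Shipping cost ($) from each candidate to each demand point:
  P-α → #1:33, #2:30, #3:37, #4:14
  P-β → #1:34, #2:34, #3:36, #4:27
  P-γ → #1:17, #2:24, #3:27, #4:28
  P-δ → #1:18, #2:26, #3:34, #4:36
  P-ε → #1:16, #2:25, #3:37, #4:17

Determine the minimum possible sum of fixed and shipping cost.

109

Open {P-ε}: assign each demand point to its cheapest open site.
  #1→P-ε 16, #2→P-ε 25, #3→P-ε 37, #4→P-ε 17
  shipping cost 95, fixed 14 → total 109.
Compare {P-γ}: shipping cost 96 + fixed 21 = 117.
Compare {P-γ, P-ε}: shipping cost 84 + fixed 35 = 119.
Compare {P-δ, P-ε}: shipping cost 92 + fixed 27 = 119.
All other subsets cost ≥ 117. Minimum total cost: 109.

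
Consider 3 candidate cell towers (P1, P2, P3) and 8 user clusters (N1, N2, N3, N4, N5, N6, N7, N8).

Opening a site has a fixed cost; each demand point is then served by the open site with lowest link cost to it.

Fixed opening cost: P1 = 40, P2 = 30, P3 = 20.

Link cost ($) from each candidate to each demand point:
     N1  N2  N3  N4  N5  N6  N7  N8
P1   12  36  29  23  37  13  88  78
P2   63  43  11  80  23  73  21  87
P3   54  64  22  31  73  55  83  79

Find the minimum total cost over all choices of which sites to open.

287

Open {P1, P2}: assign each demand point to its cheapest open site.
  N1→P1 12, N2→P1 36, N3→P2 11, N4→P1 23, N5→P2 23, N6→P1 13, N7→P2 21, N8→P1 78
  link cost 217, fixed 70 → total 287.
Compare {P1, P2, P3}: link cost 217 + fixed 90 = 307.
Compare {P1}: link cost 316 + fixed 40 = 356.
Compare {P1, P3}: link cost 304 + fixed 60 = 364.
All other subsets cost ≥ 307. Minimum total cost: 287.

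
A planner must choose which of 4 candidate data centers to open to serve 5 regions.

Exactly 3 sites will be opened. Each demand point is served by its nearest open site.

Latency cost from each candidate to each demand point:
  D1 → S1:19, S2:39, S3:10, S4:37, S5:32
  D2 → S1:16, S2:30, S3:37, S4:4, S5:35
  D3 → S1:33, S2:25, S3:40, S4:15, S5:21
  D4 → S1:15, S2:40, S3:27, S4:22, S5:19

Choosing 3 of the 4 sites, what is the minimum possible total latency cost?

76

Open {D1, D2, D3}.
  S1→D2 16, S2→D3 25, S3→D1 10, S4→D2 4, S5→D3 21  ⇒ total 76.
Compare {D1, D2, D4}: total 78.
Compare {D1, D3, D4}: total 84.
No size-3 selection does better; minimum is 76.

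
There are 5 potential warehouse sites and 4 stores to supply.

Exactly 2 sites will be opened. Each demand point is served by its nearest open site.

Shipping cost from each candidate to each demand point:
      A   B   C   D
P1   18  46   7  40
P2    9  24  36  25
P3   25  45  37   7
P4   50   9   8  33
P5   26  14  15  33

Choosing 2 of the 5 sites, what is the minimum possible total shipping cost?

49

Open {P3, P4}.
  A→P3 25, B→P4 9, C→P4 8, D→P3 7  ⇒ total 49.
Compare {P2, P4}: total 51.
Compare {P3, P5}: total 61.
No size-2 selection does better; minimum is 49.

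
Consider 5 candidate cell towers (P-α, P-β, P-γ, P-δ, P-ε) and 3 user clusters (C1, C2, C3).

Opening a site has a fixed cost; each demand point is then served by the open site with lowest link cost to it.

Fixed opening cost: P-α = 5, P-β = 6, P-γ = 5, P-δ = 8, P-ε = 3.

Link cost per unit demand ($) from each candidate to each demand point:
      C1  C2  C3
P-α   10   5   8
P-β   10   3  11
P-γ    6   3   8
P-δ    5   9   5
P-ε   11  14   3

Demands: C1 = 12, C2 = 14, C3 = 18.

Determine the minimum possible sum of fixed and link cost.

Open {P-γ, P-δ, P-ε}: assign each demand point to its cheapest open site.
  C1→P-δ 12×5=60, C2→P-γ 14×3=42, C3→P-ε 18×3=54
  link cost 156, fixed 16 → total 172.
Compare {P-β, P-δ, P-ε}: link cost 156 + fixed 17 = 173.
Compare {P-γ, P-ε}: link cost 168 + fixed 8 = 176.
Compare {P-α, P-γ, P-δ, P-ε}: link cost 156 + fixed 21 = 177.
All other subsets cost ≥ 173. Minimum total cost: 172.

172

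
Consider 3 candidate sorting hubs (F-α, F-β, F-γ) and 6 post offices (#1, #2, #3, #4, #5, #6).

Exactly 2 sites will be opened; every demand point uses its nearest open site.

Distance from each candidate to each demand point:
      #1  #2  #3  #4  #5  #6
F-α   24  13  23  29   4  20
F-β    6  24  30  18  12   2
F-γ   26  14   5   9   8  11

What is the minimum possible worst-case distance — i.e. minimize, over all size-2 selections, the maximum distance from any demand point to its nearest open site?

14

Open {F-β, F-γ}.
  Farthest demand point is #2 at distance 14 (to F-γ); all others are ≤ 14.
With {F-α, F-β} the worst case is 23.
With {F-α, F-γ} the worst case is 24.
No size-2 selection achieves below 14.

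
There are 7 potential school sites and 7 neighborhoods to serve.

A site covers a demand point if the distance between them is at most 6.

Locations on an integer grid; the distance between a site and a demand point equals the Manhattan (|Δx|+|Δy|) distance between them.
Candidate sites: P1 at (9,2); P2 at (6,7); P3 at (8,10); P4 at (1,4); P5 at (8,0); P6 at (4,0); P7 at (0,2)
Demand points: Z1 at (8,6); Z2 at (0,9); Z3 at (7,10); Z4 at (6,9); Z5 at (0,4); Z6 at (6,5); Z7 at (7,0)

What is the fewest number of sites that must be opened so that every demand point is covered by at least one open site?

3

Coverage sets (demand points within 6 of each site):
  P1: {Z1, Z6, Z7}
  P2: {Z1, Z3, Z4, Z6}
  P3: {Z1, Z3, Z4}
  P4: {Z2, Z5, Z6}
  P5: {Z1, Z7}
  P6: {Z7}
  P7: {Z5}
No 2 sites suffice: every size-2 union leaves at least one demand point uncovered.
But {P1, P2, P4} covers everything, so the minimum is 3.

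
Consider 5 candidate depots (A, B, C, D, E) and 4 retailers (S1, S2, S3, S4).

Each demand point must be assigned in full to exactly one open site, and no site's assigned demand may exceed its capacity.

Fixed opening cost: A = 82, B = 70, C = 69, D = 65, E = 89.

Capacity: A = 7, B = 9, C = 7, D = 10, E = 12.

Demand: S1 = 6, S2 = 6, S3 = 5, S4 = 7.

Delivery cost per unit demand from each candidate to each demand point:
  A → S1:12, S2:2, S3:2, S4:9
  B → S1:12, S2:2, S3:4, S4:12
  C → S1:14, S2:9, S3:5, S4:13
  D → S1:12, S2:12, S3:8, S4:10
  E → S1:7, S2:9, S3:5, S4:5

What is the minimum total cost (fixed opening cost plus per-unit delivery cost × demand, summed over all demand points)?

Open {B, D, E}; cheapest assignment that respects the capacities:
  B (cap 9, load 6): S2 — cost 6×2 = 12
  D (cap 10, load 6): S1 — cost 6×12 = 72
  E (cap 12, load 12): S3, S4 — cost 5×5 + 7×5 = 60
  Shipping 144, fixed 224 → total 368.
  Any other capacity-feasible assignment to {B, D, E} ships for at least 144.
Compare {A, D, E}: its best feasible assignment gives total 380.
Compare {A, B, E}: its best feasible assignment gives total 383.
Every other set of open sites that can feasibly serve all demand totals ≥ 380 even under its best assignment. Minimum: 368.

368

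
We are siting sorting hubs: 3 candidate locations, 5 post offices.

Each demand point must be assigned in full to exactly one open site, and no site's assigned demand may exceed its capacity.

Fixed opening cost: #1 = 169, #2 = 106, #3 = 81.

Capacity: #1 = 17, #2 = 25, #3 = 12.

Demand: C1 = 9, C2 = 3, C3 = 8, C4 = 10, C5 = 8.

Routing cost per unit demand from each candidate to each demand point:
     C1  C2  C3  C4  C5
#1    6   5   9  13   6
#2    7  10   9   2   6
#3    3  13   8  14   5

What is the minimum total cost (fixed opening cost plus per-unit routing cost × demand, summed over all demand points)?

499

Open {#1, #2}; cheapest assignment that respects the capacities:
  #1 (cap 17, load 17): C1, C3 — cost 9×6 + 8×9 = 126
  #2 (cap 25, load 21): C2, C4, C5 — cost 3×10 + 10×2 + 8×6 = 98
  Shipping 224, fixed 275 → total 499.
  Any other capacity-feasible assignment to {#1, #2} ships for at least 224.
Compare {#1, #2, #3}: its best feasible assignment gives total 538.
Every other set of open sites that can feasibly serve all demand totals ≥ 538 even under its best assignment. Minimum: 499.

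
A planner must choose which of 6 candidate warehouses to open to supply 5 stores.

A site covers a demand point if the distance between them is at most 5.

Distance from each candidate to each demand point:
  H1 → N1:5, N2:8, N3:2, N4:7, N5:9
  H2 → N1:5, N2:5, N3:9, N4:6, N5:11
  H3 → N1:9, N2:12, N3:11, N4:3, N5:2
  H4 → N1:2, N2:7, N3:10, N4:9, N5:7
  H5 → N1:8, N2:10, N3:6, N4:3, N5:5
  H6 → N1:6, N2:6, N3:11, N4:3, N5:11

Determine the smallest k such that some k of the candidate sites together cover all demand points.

Coverage sets (demand points within 5 of each site):
  H1: {N1, N3}
  H2: {N1, N2}
  H3: {N4, N5}
  H4: {N1}
  H5: {N4, N5}
  H6: {N4}
No 2 sites suffice: every size-2 union leaves at least one demand point uncovered.
But {H1, H2, H3} covers everything, so the minimum is 3.

3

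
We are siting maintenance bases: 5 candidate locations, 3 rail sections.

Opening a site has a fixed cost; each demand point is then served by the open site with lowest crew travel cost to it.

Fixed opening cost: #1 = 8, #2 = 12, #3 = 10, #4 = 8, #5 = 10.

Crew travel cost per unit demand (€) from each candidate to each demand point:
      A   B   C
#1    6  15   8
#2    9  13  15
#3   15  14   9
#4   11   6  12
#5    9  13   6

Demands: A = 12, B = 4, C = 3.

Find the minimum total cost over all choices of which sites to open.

Open {#1, #4}: assign each demand point to its cheapest open site.
  A→#1 12×6=72, B→#4 4×6=24, C→#1 3×8=24
  crew travel cost 120, fixed 16 → total 136.
Compare {#1, #4, #5}: crew travel cost 114 + fixed 26 = 140.
Compare {#1, #3, #4}: crew travel cost 120 + fixed 26 = 146.
Compare {#1, #2, #4}: crew travel cost 120 + fixed 28 = 148.
All other subsets cost ≥ 140. Minimum total cost: 136.

136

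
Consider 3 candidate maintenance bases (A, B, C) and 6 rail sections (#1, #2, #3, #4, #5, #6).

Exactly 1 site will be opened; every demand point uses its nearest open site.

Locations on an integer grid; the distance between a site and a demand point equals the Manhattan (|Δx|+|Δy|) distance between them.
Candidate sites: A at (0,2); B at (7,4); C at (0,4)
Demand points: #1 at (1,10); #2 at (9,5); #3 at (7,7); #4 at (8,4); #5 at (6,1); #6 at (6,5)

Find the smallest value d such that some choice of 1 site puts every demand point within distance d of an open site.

10

Open {C}.
  Farthest demand point is #2 at distance 10 (to C); all others are ≤ 10.
With {A} the worst case is 12.
With {B} the worst case is 12.
No size-1 selection achieves below 10.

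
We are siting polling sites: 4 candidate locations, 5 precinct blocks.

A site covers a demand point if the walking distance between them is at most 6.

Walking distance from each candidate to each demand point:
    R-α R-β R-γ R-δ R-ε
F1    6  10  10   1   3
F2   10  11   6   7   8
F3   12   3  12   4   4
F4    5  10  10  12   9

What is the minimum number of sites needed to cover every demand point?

3

Coverage sets (demand points within 6 of each site):
  F1: {R-α, R-δ, R-ε}
  F2: {R-γ}
  F3: {R-β, R-δ, R-ε}
  F4: {R-α}
No 2 sites suffice: every size-2 union leaves at least one demand point uncovered.
But {F1, F2, F3} covers everything, so the minimum is 3.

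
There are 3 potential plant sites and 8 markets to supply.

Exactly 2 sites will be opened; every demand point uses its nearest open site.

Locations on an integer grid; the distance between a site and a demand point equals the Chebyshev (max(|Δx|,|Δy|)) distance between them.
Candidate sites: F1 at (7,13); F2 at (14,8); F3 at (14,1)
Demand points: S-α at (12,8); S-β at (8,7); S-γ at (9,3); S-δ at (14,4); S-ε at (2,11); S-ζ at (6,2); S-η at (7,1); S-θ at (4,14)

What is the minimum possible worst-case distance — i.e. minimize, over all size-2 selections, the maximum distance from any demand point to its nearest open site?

Open {F1, F2}.
  Farthest demand point is S-ζ at distance 8 (to F2); all others are ≤ 8.
With {F1, F3} the worst case is 8.
With {F2, F3} the worst case is 12.
No size-2 selection achieves below 8.

8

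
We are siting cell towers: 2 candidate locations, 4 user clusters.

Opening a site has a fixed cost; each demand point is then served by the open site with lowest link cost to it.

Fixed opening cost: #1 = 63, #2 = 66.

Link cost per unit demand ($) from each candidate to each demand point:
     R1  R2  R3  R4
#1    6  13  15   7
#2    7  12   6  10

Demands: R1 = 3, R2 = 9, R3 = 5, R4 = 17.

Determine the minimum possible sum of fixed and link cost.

Open {#1}: assign each demand point to its cheapest open site.
  R1→#1 3×6=18, R2→#1 9×13=117, R3→#1 5×15=75, R4→#1 17×7=119
  link cost 329, fixed 63 → total 392.
Compare {#2}: link cost 329 + fixed 66 = 395.
Compare {#1, #2}: link cost 275 + fixed 129 = 404.

392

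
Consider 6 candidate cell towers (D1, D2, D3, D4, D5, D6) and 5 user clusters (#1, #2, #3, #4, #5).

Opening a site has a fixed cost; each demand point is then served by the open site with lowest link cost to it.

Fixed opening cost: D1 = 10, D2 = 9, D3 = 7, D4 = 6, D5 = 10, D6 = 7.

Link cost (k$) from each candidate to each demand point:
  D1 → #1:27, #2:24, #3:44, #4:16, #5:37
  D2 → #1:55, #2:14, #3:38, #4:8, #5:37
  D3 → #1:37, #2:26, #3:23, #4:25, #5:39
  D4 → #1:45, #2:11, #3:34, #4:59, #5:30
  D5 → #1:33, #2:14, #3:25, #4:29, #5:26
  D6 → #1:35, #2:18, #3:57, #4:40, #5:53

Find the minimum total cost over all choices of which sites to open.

125

Open {D2, D5}: assign each demand point to its cheapest open site.
  #1→D5 33, #2→D2 14, #3→D5 25, #4→D2 8, #5→D5 26
  link cost 106, fixed 19 → total 125.
Compare {D1, D5}: link cost 108 + fixed 20 = 128.
Compare {D2, D4, D5}: link cost 103 + fixed 25 = 128.
Compare {D1, D2, D5}: link cost 100 + fixed 29 = 129.
All other subsets cost ≥ 128. Minimum total cost: 125.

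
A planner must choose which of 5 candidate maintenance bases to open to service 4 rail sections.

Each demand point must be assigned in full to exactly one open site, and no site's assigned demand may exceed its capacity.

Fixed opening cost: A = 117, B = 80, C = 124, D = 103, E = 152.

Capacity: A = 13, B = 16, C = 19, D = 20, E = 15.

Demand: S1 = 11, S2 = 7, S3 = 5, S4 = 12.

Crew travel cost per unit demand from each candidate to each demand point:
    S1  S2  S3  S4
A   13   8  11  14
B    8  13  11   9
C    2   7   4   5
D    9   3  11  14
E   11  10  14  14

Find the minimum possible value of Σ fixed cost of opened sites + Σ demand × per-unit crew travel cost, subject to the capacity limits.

427

Open {C, D}; cheapest assignment that respects the capacities:
  C (cap 19, load 17): S3, S4 — cost 5×4 + 12×5 = 80
  D (cap 20, load 18): S1, S2 — cost 11×9 + 7×3 = 120
  Shipping 200, fixed 227 → total 427.
  Any other capacity-feasible assignment to {C, D} ships for at least 200.
Compare {B, C}: its best feasible assignment gives total 456.
Compare {B, C, D}: its best feasible assignment gives total 478.
Every other set of open sites that can feasibly serve all demand totals ≥ 456 even under its best assignment. Minimum: 427.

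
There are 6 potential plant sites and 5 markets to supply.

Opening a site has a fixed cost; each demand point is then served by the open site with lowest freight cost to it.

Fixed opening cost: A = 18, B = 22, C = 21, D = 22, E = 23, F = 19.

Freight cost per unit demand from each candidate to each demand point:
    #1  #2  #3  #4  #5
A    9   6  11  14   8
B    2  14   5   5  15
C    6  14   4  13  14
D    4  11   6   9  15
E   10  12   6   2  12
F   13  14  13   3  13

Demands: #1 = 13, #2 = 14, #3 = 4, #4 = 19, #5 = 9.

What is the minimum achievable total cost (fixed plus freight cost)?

Open {A, B, E}: assign each demand point to its cheapest open site.
  #1→B 13×2=26, #2→A 14×6=84, #3→B 4×5=20, #4→E 19×2=38, #5→A 9×8=72
  freight cost 240, fixed 63 → total 303.
Compare {A, B, F}: freight cost 259 + fixed 59 = 318.
Compare {A, B, C, E}: freight cost 236 + fixed 84 = 320.
Compare {A, B, E, F}: freight cost 240 + fixed 82 = 322.
All other subsets cost ≥ 318. Minimum total cost: 303.

303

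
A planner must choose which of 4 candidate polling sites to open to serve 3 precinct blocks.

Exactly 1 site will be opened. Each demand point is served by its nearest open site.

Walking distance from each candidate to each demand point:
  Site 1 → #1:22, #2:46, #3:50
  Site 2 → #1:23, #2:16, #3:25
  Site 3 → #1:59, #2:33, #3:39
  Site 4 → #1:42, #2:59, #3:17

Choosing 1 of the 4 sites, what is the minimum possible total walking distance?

64

Open {Site 2}.
  #1→Site 2 23, #2→Site 2 16, #3→Site 2 25  ⇒ total 64.
Compare {Site 1}: total 118.
Compare {Site 4}: total 118.
No size-1 selection does better; minimum is 64.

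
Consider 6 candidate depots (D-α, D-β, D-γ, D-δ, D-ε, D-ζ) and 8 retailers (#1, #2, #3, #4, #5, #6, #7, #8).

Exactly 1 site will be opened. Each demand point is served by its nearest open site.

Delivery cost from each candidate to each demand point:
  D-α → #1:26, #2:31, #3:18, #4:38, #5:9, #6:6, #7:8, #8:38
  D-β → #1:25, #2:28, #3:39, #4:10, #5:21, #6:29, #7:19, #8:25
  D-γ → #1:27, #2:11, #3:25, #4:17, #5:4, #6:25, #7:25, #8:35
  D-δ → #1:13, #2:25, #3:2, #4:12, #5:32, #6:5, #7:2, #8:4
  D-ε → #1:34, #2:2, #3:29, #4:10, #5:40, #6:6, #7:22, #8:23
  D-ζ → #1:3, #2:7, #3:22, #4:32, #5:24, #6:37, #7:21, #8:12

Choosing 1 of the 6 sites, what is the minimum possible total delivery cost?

Open {D-δ}.
  #1→D-δ 13, #2→D-δ 25, #3→D-δ 2, #4→D-δ 12, #5→D-δ 32, #6→D-δ 5, #7→D-δ 2, #8→D-δ 4  ⇒ total 95.
Compare {D-ζ}: total 158.
Compare {D-ε}: total 166.
No size-1 selection does better; minimum is 95.

95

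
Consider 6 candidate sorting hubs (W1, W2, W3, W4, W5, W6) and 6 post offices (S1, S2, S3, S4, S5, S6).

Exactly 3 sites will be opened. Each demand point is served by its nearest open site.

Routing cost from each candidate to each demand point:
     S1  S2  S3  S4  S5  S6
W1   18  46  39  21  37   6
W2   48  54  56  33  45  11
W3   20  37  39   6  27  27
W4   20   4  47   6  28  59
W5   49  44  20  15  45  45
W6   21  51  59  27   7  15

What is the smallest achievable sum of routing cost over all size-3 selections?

72

Open {W4, W5, W6}.
  S1→W4 20, S2→W4 4, S3→W5 20, S4→W4 6, S5→W6 7, S6→W6 15  ⇒ total 72.
Compare {W1, W4, W6}: total 80.
Compare {W1, W4, W5}: total 82.
No size-3 selection does better; minimum is 72.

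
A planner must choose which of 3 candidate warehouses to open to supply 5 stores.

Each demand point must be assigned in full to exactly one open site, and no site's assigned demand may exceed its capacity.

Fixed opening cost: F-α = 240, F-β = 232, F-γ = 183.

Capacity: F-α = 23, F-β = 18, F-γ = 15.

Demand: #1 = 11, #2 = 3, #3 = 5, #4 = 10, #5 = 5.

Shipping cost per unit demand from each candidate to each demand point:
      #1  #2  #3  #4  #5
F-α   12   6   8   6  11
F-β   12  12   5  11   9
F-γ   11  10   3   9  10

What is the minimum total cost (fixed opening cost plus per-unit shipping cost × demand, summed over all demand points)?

Open {F-α, F-γ}; cheapest assignment that respects the capacities:
  F-α (cap 23, load 21): #1, #4 — cost 11×12 + 10×6 = 192
  F-γ (cap 15, load 13): #2, #3, #5 — cost 3×10 + 5×3 + 5×10 = 95
  Shipping 287, fixed 423 → total 710.
  Any other capacity-feasible assignment to {F-α, F-γ} ships for at least 287.
Compare {F-α, F-β}: its best feasible assignment gives total 762.
Compare {F-α, F-β, F-γ}: its best feasible assignment gives total 924.
Every other set of open sites that can feasibly serve all demand totals ≥ 762 even under its best assignment. Minimum: 710.

710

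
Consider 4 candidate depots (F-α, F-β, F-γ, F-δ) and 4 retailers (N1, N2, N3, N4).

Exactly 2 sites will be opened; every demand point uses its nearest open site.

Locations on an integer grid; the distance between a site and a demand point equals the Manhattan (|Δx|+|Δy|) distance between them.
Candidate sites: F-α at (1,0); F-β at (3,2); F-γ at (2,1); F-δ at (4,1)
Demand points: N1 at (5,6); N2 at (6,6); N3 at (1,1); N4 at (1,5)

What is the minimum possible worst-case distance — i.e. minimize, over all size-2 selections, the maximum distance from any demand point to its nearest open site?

7

Open {F-α, F-β}.
  Farthest demand point is N2 at distance 7 (to F-β); all others are ≤ 7.
With {F-α, F-δ} the worst case is 7.
With {F-β, F-γ} the worst case is 7.
No size-2 selection achieves below 7.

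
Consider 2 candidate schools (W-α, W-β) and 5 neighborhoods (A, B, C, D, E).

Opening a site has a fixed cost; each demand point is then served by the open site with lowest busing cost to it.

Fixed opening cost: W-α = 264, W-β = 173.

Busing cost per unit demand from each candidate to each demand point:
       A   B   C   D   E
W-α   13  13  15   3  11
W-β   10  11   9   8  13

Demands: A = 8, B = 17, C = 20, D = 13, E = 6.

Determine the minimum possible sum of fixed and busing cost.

Open {W-β}: assign each demand point to its cheapest open site.
  A→W-β 8×10=80, B→W-β 17×11=187, C→W-β 20×9=180, D→W-β 13×8=104, E→W-β 6×13=78
  busing cost 629, fixed 173 → total 802.
Compare {W-α, W-β}: busing cost 552 + fixed 437 = 989.
Compare {W-α}: busing cost 730 + fixed 264 = 994.

802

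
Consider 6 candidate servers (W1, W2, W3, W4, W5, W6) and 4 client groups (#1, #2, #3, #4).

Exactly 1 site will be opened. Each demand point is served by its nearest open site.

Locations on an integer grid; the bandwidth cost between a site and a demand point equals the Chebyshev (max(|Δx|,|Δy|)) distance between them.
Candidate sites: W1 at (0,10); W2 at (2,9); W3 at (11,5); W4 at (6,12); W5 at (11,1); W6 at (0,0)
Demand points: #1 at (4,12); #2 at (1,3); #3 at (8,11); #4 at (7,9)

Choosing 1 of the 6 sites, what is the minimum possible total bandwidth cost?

Open {W4}.
  #1→W4 2, #2→W4 9, #3→W4 2, #4→W4 3  ⇒ total 16.
Compare {W2}: total 20.
Compare {W1}: total 26.
No size-1 selection does better; minimum is 16.

16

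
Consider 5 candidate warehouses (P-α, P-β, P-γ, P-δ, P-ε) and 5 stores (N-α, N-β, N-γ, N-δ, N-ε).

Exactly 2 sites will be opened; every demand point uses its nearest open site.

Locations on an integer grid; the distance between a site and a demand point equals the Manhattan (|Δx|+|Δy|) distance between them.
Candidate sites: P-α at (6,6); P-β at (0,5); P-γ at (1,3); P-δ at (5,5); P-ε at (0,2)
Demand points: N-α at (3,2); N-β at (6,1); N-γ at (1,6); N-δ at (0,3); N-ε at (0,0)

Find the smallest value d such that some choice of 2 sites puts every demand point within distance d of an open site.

5

Open {P-α, P-γ}.
  Farthest demand point is N-β at distance 5 (to P-α); all others are ≤ 5.
With {P-α, P-ε} the worst case is 5.
With {P-β, P-δ} the worst case is 5.
No size-2 selection achieves below 5.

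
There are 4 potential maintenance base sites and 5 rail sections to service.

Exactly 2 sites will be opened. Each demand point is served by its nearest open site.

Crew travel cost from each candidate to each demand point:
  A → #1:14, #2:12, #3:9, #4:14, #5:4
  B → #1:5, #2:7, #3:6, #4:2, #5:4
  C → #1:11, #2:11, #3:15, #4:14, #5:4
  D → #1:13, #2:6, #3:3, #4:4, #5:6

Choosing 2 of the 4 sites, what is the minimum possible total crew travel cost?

Open {B, D}.
  #1→B 5, #2→D 6, #3→D 3, #4→B 2, #5→B 4  ⇒ total 20.
Compare {A, B}: total 24.
Compare {B, C}: total 24.
No size-2 selection does better; minimum is 20.

20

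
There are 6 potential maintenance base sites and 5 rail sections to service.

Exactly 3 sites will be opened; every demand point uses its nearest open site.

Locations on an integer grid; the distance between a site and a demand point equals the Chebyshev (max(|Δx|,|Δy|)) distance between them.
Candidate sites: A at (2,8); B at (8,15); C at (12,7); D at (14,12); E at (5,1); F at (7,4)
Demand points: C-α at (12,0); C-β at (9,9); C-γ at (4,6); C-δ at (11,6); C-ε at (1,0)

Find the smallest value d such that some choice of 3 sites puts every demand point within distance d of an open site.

5

Open {A, E, F}.
  Farthest demand point is C-α at distance 5 (to F); all others are ≤ 5.
With {B, E, F} the worst case is 5.
With {C, E, F} the worst case is 5.
No size-3 selection achieves below 5.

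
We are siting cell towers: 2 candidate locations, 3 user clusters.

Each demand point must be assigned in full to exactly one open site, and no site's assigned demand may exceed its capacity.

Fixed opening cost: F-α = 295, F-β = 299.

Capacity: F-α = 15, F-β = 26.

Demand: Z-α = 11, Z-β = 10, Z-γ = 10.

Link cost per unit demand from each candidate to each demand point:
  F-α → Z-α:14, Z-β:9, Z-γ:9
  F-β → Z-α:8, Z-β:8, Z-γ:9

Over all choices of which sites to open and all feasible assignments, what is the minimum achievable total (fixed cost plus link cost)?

Open {F-α, F-β}; cheapest assignment that respects the capacities:
  F-α (cap 15, load 10): Z-γ — cost 10×9 = 90
  F-β (cap 26, load 21): Z-α, Z-β — cost 11×8 + 10×8 = 168
  Shipping 258, fixed 594 → total 852.
  Any other capacity-feasible assignment to {F-α, F-β} ships for at least 258.
Total demand is 31 and no other set of sites has combined capacity ≥ 31, so {F-α, F-β} is the only feasible choice of open sites. Minimum: 852.

852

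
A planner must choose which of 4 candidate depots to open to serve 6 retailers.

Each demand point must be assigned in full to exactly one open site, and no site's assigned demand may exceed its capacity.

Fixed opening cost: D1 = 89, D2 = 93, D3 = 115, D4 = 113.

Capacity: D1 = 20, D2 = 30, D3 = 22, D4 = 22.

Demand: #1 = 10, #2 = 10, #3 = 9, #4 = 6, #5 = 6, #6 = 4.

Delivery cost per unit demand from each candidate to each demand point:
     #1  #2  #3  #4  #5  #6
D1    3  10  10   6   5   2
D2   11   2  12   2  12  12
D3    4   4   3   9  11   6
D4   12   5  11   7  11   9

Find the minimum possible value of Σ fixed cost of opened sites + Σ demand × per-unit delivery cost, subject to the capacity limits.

Open {D1, D2}; cheapest assignment that respects the capacities:
  D1 (cap 20, load 20): #1, #5, #6 — cost 10×3 + 6×5 + 4×2 = 68
  D2 (cap 30, load 25): #2, #3, #4 — cost 10×2 + 9×12 + 6×2 = 140
  Shipping 208, fixed 182 → total 390.
  Any other capacity-feasible assignment to {D1, D2} ships for at least 208.
Compare {D1, D2, D3}: its best feasible assignment gives total 424.
Compare {D2, D3}: its best feasible assignment gives total 427.
Every other set of open sites that can feasibly serve all demand totals ≥ 424 even under its best assignment. Minimum: 390.

390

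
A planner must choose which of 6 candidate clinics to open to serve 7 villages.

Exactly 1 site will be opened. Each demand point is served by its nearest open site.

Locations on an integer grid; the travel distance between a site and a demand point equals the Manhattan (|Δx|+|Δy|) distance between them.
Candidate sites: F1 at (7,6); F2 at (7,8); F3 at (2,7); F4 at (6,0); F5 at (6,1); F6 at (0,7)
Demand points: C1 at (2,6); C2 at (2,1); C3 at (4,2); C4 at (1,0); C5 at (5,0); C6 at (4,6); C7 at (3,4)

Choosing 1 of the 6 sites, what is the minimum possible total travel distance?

Open {F5}.
  C1→F5 9, C2→F5 4, C3→F5 3, C4→F5 6, C5→F5 2, C6→F5 7, C7→F5 6  ⇒ total 37.
Compare {F3}: total 39.
Compare {F4}: total 40.
No size-1 selection does better; minimum is 37.

37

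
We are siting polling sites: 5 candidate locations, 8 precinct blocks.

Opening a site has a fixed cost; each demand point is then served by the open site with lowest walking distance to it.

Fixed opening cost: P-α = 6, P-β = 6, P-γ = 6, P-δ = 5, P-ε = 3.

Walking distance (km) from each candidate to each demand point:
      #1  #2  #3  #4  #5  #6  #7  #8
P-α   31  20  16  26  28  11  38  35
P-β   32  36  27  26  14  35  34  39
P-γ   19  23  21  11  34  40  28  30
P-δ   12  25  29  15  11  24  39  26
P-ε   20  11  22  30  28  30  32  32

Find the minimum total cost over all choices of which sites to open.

Open {P-α, P-γ, P-δ, P-ε}: assign each demand point to its cheapest open site.
  #1→P-δ 12, #2→P-ε 11, #3→P-α 16, #4→P-γ 11, #5→P-δ 11, #6→P-α 11, #7→P-γ 28, #8→P-δ 26
  walking distance 126, fixed 20 → total 146.
Compare {P-α, P-δ, P-ε}: walking distance 134 + fixed 14 = 148.
Compare {P-α, P-γ, P-δ}: walking distance 135 + fixed 17 = 152.
Compare {P-α, P-β, P-γ, P-δ, P-ε}: walking distance 126 + fixed 26 = 152.
All other subsets cost ≥ 148. Minimum total cost: 146.

146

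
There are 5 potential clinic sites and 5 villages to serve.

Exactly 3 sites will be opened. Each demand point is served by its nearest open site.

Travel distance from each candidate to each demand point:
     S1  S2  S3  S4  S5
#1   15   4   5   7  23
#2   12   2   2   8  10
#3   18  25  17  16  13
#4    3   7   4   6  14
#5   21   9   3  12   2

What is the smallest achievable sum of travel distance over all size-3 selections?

15

Open {#2, #4, #5}.
  S1→#4 3, S2→#2 2, S3→#2 2, S4→#4 6, S5→#5 2  ⇒ total 15.
Compare {#1, #4, #5}: total 18.
Compare {#3, #4, #5}: total 21.
No size-3 selection does better; minimum is 15.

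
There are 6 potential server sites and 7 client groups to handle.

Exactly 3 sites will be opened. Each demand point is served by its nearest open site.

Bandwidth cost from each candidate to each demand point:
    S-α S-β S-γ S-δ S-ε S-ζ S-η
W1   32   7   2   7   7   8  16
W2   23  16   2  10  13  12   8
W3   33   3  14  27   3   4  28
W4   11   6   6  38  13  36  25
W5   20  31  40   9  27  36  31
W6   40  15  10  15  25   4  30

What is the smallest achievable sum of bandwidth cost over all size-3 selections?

41

Open {W2, W3, W4}.
  S-α→W4 11, S-β→W3 3, S-γ→W2 2, S-δ→W2 10, S-ε→W3 3, S-ζ→W3 4, S-η→W2 8  ⇒ total 41.
Compare {W1, W3, W4}: total 46.
Compare {W1, W2, W4}: total 49.
No size-3 selection does better; minimum is 41.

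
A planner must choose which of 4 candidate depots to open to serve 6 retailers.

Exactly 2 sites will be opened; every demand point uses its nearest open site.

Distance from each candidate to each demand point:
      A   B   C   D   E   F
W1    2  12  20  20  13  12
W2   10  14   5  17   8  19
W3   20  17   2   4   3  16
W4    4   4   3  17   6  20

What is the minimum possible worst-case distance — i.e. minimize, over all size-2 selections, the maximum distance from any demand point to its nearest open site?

Open {W1, W3}.
  Farthest demand point is B at distance 12 (to W1); all others are ≤ 12.
With {W2, W3} the worst case is 16.
With {W3, W4} the worst case is 16.
No size-2 selection achieves below 12.

12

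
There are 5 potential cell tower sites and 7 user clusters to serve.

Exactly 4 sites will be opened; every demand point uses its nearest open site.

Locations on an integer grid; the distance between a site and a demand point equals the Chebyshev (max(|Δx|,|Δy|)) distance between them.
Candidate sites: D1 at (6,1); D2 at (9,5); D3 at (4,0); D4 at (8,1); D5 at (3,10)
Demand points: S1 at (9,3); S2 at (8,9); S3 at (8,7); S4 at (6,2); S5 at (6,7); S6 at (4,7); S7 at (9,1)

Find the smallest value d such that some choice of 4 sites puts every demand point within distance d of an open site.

4

Open {D1, D2, D3, D5}.
  Farthest demand point is S2 at distance 4 (to D2); all others are ≤ 4.
With {D1, D2, D4, D5} the worst case is 4.
With {D2, D3, D4, D5} the worst case is 4.
No size-4 selection achieves below 4.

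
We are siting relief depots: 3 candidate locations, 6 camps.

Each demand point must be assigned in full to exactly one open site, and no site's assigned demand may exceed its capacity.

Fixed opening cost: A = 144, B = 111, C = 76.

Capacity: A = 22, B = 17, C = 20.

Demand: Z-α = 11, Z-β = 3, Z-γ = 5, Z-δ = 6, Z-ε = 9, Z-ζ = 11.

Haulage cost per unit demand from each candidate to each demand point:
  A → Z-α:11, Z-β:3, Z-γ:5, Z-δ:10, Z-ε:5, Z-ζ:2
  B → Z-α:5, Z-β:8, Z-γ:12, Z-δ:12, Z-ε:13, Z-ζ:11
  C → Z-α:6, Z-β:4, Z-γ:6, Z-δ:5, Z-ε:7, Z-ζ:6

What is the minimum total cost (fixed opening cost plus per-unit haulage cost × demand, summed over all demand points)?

Open {A, B, C}; cheapest assignment that respects the capacities:
  A (cap 22, load 20): Z-ε, Z-ζ — cost 9×5 + 11×2 = 67
  B (cap 17, load 11): Z-α — cost 11×5 = 55
  C (cap 20, load 14): Z-β, Z-γ, Z-δ — cost 3×4 + 5×6 + 6×5 = 72
  Shipping 194, fixed 331 → total 525.
  Any other capacity-feasible assignment to {A, B, C} ships for at least 194.
Total demand is 45 and no other set of sites has combined capacity ≥ 45, so {A, B, C} is the only feasible choice of open sites. Minimum: 525.

525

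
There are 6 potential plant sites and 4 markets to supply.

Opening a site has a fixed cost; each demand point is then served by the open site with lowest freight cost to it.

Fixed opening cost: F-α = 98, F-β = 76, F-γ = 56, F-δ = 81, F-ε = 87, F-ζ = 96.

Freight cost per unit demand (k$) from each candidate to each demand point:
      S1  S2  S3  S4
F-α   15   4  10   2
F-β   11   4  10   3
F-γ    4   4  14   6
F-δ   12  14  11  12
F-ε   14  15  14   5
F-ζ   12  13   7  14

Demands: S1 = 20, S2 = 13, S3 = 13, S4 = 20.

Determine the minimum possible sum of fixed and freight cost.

454

Open {F-β, F-γ}: assign each demand point to its cheapest open site.
  S1→F-γ 20×4=80, S2→F-β 13×4=52, S3→F-β 13×10=130, S4→F-β 20×3=60
  freight cost 322, fixed 132 → total 454.
Compare {F-α, F-γ}: freight cost 302 + fixed 154 = 456.
Compare {F-γ}: freight cost 434 + fixed 56 = 490.
Compare {F-γ, F-ζ}: freight cost 343 + fixed 152 = 495.
All other subsets cost ≥ 456. Minimum total cost: 454.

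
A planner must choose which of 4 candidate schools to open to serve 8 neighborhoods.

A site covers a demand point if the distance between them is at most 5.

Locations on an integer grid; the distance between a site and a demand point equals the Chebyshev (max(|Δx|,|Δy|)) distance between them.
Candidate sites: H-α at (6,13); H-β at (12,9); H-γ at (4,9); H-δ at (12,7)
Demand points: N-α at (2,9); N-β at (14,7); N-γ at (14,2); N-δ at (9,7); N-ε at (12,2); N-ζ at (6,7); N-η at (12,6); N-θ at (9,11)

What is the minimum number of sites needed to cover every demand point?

Coverage sets (demand points within 5 of each site):
  H-α: {N-α, N-θ}
  H-β: {N-β, N-δ, N-η, N-θ}
  H-γ: {N-α, N-δ, N-ζ, N-θ}
  H-δ: {N-β, N-γ, N-δ, N-ε, N-η, N-θ}
No single site covers all 8 demand points.
But {H-γ, H-δ} covers everything, so the minimum is 2.

2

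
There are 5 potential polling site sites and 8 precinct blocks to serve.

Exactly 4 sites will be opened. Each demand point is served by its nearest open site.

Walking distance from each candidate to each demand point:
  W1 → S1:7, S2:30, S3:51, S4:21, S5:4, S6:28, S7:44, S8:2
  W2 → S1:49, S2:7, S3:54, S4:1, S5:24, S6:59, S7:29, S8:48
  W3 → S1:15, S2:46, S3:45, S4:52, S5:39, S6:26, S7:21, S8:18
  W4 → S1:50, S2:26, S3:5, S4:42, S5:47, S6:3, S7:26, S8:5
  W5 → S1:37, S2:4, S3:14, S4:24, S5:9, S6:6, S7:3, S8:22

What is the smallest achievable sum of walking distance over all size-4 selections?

Open {W1, W2, W4, W5}.
  S1→W1 7, S2→W5 4, S3→W4 5, S4→W2 1, S5→W1 4, S6→W4 3, S7→W5 3, S8→W1 2  ⇒ total 29.
Compare {W1, W2, W3, W5}: total 41.
Compare {W2, W3, W4, W5}: total 45.
No size-4 selection does better; minimum is 29.

29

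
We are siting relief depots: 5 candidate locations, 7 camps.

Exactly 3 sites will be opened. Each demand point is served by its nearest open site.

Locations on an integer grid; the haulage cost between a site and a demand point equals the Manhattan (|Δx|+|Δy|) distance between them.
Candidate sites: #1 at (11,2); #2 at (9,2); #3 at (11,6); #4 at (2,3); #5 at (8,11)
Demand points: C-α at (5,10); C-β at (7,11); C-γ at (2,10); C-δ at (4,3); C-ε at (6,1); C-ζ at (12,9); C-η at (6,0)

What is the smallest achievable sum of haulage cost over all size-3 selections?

29

Open {#2, #4, #5}.
  C-α→#5 4, C-β→#5 1, C-γ→#4 7, C-δ→#4 2, C-ε→#2 4, C-ζ→#5 6, C-η→#2 5  ⇒ total 29.
Compare {#2, #3, #5}: total 31.
Compare {#3, #4, #5}: total 31.
No size-3 selection does better; minimum is 29.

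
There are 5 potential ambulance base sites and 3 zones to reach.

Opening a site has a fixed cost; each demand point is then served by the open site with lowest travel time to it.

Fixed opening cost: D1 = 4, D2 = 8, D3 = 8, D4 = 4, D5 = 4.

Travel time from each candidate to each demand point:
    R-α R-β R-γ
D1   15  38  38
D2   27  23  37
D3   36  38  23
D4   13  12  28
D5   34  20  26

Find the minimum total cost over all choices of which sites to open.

57

Open {D4}: assign each demand point to its cheapest open site.
  R-α→D4 13, R-β→D4 12, R-γ→D4 28
  travel time 53, fixed 4 → total 57.
Compare {D4, D5}: travel time 51 + fixed 8 = 59.
Compare {D3, D4}: travel time 48 + fixed 12 = 60.
Compare {D1, D4}: travel time 53 + fixed 8 = 61.
All other subsets cost ≥ 59. Minimum total cost: 57.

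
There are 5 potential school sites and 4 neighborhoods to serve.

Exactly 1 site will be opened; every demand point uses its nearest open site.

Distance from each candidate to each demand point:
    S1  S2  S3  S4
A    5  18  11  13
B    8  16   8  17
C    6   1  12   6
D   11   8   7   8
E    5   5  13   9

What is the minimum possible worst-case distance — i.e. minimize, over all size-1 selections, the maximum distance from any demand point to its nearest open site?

11

Open {D}.
  Farthest demand point is S1 at distance 11 (to D); all others are ≤ 11.
With {C} the worst case is 12.
With {E} the worst case is 13.
No size-1 selection achieves below 11.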